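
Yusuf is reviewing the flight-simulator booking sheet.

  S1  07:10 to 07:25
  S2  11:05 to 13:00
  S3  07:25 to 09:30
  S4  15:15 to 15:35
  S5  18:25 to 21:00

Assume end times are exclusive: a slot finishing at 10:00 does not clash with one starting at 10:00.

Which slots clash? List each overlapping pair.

no conflicts

Check each pair: they overlap iff neither finishes before the other starts.
Sorted by start: S1, S3, S2, S4, S5.
S3 starts exactly when S1 ends (back-to-back, no overlap) — done with S1.
S2 starts after S3 ends — done with S3.
S4 starts after S2 ends — done with S2.
S5 starts after S4 ends.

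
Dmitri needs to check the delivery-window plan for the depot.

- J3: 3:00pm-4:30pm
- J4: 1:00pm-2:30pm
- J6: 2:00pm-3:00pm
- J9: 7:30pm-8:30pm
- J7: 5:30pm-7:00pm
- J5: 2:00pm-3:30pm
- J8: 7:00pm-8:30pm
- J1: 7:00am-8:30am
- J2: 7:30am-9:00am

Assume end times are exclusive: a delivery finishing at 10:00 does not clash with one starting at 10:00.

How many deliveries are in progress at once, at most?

Sweep the timeline, counting +1 at each start and −1 at each end (ends before starts at a tie):
7:00am start J1 → 1
7:30am start J2 → 2
8:30am end J1 → 1
9:00am end J2 → 0
1:00pm start J4 → 1
2:00pm start J5 → 2
2:00pm start J6 → 3
2:30pm end J4 → 2
3:00pm end J6 → 1
3:00pm start J3 → 2
3:30pm end J5 → 1
4:30pm end J3 → 0
5:30pm start J7 → 1
7:00pm end J7 → 0
7:00pm start J8 → 1
7:30pm start J9 → 2
8:30pm end J8 → 1
8:30pm end J9 → 0
Peak is 3, at 2:00pm (J4, J5, J6).

3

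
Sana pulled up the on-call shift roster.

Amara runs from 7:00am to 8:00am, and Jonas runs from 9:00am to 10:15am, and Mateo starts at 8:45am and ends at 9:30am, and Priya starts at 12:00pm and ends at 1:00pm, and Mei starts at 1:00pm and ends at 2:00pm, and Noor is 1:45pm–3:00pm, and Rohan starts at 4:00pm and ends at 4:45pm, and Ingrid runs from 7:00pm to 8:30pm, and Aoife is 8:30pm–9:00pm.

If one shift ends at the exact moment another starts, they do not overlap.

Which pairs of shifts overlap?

Two intervals overlap when each starts before the other ends.
Sorted by start: Amara, Mateo, Jonas, Priya, Mei, Noor, Rohan, Ingrid, Aoife.
Mateo starts after Amara ends, so Amara has no further overlaps.
Jonas starts before Mateo ends → Mateo and Jonas overlap.
Priya starts after Mateo ends, so Mateo has no further overlaps.
Priya starts after Jonas ends, so Jonas has no further overlaps.
Mei starts exactly when Priya ends (back-to-back, no overlap), so Priya has no further overlaps.
Noor starts before Mei ends → Mei and Noor overlap.
Rohan starts after Mei ends, so Mei has no further overlaps.
Rohan starts after Noor ends, so Noor has no further overlaps.
Ingrid starts after Rohan ends, so Rohan has no further overlaps.
Aoife starts exactly when Ingrid ends (back-to-back, no overlap).

Jonas & Mateo, Mei & Noor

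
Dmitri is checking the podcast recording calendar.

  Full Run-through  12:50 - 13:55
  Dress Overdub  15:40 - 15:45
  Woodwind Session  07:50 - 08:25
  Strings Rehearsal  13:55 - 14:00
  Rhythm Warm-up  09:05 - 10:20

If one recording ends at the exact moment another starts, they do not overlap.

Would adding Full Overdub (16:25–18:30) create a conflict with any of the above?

No — it doesn't clash with anything

Woodwind Session: ends 08:25 at or before Full Overdub starts 16:25 → clear.
Rhythm Warm-up: ends 10:20 at or before Full Overdub starts 16:25 → clear.
Full Run-through: ends 13:55 at or before Full Overdub starts 16:25 → clear.
Strings Rehearsal: ends 14:00 at or before Full Overdub starts 16:25 → clear.
Dress Overdub: ends 15:45 at or before Full Overdub starts 16:25 → clear.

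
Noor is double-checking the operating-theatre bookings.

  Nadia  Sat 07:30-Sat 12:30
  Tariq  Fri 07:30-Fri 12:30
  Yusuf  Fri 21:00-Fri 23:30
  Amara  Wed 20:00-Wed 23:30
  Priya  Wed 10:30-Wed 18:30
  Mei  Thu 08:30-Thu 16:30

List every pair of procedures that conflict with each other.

no overlapping pairs

Sorted by start: Priya, Amara, Mei, Tariq, Yusuf, Nadia.
Amara starts after Priya ends, so Priya has no further overlaps.
Mei starts after Amara ends, so Amara has no further overlaps.
Tariq starts after Mei ends, so Mei has no further overlaps.
Yusuf starts after Tariq ends, so Tariq has no further overlaps.
Nadia starts after Yusuf ends.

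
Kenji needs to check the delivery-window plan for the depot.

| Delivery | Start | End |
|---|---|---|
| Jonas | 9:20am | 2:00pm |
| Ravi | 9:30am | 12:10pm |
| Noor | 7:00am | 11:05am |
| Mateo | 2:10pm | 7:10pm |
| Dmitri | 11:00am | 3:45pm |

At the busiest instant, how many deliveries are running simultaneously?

4

Sweep the timeline, counting +1 at each start and −1 at each end (ends before starts at a tie):
7:00am start Noor → 1
9:20am start Jonas → 2
9:30am start Ravi → 3
11:00am start Dmitri → 4
11:05am end Noor → 3
12:10pm end Ravi → 2
2:00pm end Jonas → 1
2:10pm start Mateo → 2
3:45pm end Dmitri → 1
7:10pm end Mateo → 0
Peak is 4, at 11:00am (Dmitri, Jonas, Noor, Ravi).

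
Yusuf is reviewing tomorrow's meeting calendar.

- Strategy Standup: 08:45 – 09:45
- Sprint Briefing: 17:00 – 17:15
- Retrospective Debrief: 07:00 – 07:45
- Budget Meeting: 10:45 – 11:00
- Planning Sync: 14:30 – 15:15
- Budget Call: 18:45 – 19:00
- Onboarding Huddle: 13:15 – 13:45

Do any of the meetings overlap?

Sorted by start: Retrospective Debrief, Strategy Standup, Budget Meeting, Onboarding Huddle, Planning Sync, Sprint Briefing, Budget Call.
Strategy Standup starts after Retrospective Debrief ends; Retrospective Debrief is clear from here.
Budget Meeting starts after Strategy Standup ends; Strategy Standup is clear from here.
Onboarding Huddle starts after Budget Meeting ends; Budget Meeting is clear from here.
Planning Sync starts after Onboarding Huddle ends; Onboarding Huddle is clear from here.
Sprint Briefing starts after Planning Sync ends; Planning Sync is clear from here.
Budget Call starts after Sprint Briefing ends.
Every pair is clear; the schedule has no overlaps.

No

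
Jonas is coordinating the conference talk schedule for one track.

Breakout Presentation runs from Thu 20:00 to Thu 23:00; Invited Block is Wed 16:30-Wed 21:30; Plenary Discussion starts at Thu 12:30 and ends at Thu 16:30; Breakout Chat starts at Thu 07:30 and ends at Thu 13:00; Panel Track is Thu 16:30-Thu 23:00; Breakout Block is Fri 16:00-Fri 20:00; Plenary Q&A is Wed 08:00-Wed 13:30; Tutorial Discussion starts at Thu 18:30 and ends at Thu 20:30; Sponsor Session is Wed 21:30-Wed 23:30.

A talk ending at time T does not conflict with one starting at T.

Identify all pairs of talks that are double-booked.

Breakout Chat & Plenary Discussion, Breakout Presentation & Panel Track, Breakout Presentation & Tutorial Discussion, Panel Track & Tutorial Discussion

Sorted by start: Plenary Q&A, Invited Block, Sponsor Session, Breakout Chat, Plenary Discussion, Panel Track, Tutorial Discussion, Breakout Presentation, Breakout Block.
Invited Block starts after Plenary Q&A ends, so Plenary Q&A has no further overlaps.
Sponsor Session starts exactly when Invited Block ends (back-to-back, no overlap), so Invited Block has no further overlaps.
Breakout Chat starts after Sponsor Session ends, so Sponsor Session has no further overlaps.
Plenary Discussion starts before Breakout Chat ends → Breakout Chat and Plenary Discussion overlap.
Panel Track starts after Breakout Chat ends, so Breakout Chat has no further overlaps.
Panel Track starts exactly when Plenary Discussion ends (back-to-back, no overlap), so Plenary Discussion has no further overlaps.
Tutorial Discussion starts before Panel Track ends → Panel Track and Tutorial Discussion overlap.
Breakout Presentation starts before Panel Track ends → Panel Track and Breakout Presentation overlap.
Breakout Block starts after Panel Track ends.
Breakout Presentation starts before Tutorial Discussion ends → Tutorial Discussion and Breakout Presentation overlap.
Breakout Block starts after Tutorial Discussion ends.
Breakout Block starts after Breakout Presentation ends.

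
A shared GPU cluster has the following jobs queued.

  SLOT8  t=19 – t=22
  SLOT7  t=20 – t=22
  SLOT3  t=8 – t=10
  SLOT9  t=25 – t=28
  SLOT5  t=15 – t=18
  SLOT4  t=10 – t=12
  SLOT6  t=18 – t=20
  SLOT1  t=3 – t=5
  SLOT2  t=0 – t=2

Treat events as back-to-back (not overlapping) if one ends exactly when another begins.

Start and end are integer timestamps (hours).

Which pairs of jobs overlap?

SLOT6 & SLOT8, SLOT7 & SLOT8

Check each pair: they overlap iff neither finishes before the other starts.
Sorted by start: SLOT2, SLOT1, SLOT3, SLOT4, SLOT5, SLOT6, SLOT8, SLOT7, SLOT9.
SLOT1 starts after SLOT2 ends — done with SLOT2.
SLOT3 starts after SLOT1 ends — done with SLOT1.
SLOT4 starts exactly when SLOT3 ends (back-to-back, no overlap) — done with SLOT3.
SLOT5 starts after SLOT4 ends — done with SLOT4.
SLOT6 starts exactly when SLOT5 ends (back-to-back, no overlap) — done with SLOT5.
SLOT8 starts before SLOT6 ends → SLOT6 and SLOT8 overlap.
SLOT7 starts exactly when SLOT6 ends (back-to-back, no overlap) — done with SLOT6.
SLOT7 starts before SLOT8 ends → SLOT8 and SLOT7 overlap.
SLOT9 starts after SLOT8 ends.
SLOT9 starts after SLOT7 ends.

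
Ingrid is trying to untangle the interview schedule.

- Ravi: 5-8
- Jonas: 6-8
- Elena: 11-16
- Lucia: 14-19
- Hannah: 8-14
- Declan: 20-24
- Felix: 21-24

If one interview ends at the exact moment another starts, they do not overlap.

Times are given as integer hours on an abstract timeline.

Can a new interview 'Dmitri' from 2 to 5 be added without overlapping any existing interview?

Yes — the slot is free

Ravi: starts 5 at or after Dmitri ends 5 → clear.
Jonas: starts 6 at or after Dmitri ends 5 → clear.
Hannah: starts 8 at or after Dmitri ends 5 → clear.
Elena: starts 11 at or after Dmitri ends 5 → clear.
Lucia: starts 14 at or after Dmitri ends 5 → clear.
Declan: starts 20 at or after Dmitri ends 5 → clear.
Felix: starts 21 at or after Dmitri ends 5 → clear.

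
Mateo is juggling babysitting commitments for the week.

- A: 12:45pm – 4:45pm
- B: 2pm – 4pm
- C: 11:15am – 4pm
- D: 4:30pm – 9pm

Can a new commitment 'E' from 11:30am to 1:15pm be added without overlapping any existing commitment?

No — it overlaps A, C

C: starts 11:15am before E ends 1:15pm, and ends 4pm after E starts 11:30am → overlap.
A: starts 12:45pm before E ends 1:15pm, and ends 4:45pm after E starts 11:30am → overlap.
B: starts 2pm at or after E ends 1:15pm → clear.
D: starts 4:30pm at or after E ends 1:15pm → clear.
E overlaps A, C.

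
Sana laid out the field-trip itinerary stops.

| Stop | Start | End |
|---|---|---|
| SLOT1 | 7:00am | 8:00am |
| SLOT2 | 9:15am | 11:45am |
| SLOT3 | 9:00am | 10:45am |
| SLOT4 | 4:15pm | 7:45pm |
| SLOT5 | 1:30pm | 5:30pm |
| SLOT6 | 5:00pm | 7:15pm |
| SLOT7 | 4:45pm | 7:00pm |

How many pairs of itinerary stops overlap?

7

Sorted by start: SLOT1, SLOT3, SLOT2, SLOT5, SLOT4, SLOT7, SLOT6.
SLOT3 starts after SLOT1 ends — done with SLOT1.
SLOT2 starts before SLOT3 ends → SLOT3 and SLOT2 overlap.
SLOT5 starts after SLOT3 ends — done with SLOT3.
SLOT5 starts after SLOT2 ends — done with SLOT2.
SLOT4 starts before SLOT5 ends → SLOT5 and SLOT4 overlap.
SLOT7 starts before SLOT5 ends → SLOT5 and SLOT7 overlap.
SLOT6 starts before SLOT5 ends → SLOT5 and SLOT6 overlap.
SLOT7 starts before SLOT4 ends → SLOT4 and SLOT7 overlap.
SLOT6 starts before SLOT4 ends → SLOT4 and SLOT6 overlap.
SLOT6 starts before SLOT7 ends → SLOT7 and SLOT6 overlap.
Overlapping pairs: SLOT2 & SLOT3, SLOT4 & SLOT5, SLOT4 & SLOT6, SLOT4 & SLOT7, SLOT5 & SLOT6, SLOT5 & SLOT7, SLOT6 & SLOT7 — 7 in total.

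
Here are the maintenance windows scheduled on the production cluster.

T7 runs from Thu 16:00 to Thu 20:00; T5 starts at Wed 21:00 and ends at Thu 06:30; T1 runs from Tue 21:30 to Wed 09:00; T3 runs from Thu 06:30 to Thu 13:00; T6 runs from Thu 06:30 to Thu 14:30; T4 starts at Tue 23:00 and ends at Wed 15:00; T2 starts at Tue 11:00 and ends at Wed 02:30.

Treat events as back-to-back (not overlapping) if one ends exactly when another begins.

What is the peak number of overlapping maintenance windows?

3

Walk through starts and ends in time order (an end at T is processed before a start at T):
Tue 11:00 start T2 → 1
Tue 21:30 start T1 → 2
Tue 23:00 start T4 → 3
Wed 02:30 end T2 → 2
Wed 09:00 end T1 → 1
Wed 15:00 end T4 → 0
Wed 21:00 start T5 → 1
Thu 06:30 end T5 → 0
Thu 06:30 start T3 → 1
Thu 06:30 start T6 → 2
Thu 13:00 end T3 → 1
Thu 14:30 end T6 → 0
Thu 16:00 start T7 → 1
Thu 20:00 end T7 → 0
Peak is 3, at Tue 23:00 (T1, T2, T4).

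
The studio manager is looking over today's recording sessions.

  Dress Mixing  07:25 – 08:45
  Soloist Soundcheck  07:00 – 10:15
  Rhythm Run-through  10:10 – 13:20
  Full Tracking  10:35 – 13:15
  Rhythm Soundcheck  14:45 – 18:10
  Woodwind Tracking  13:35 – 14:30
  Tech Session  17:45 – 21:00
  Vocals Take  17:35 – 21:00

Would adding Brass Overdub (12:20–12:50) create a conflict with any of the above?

Yes — it overlaps Full Tracking, Rhythm Run-through

Soloist Soundcheck: ends 10:15 at or before Brass Overdub starts 12:20 → clear.
Dress Mixing: ends 08:45 at or before Brass Overdub starts 12:20 → clear.
Rhythm Run-through: starts 10:10 before Brass Overdub ends 12:50, and ends 13:20 after Brass Overdub starts 12:20 → overlap.
Full Tracking: starts 10:35 before Brass Overdub ends 12:50, and ends 13:15 after Brass Overdub starts 12:20 → overlap.
Woodwind Tracking: starts 13:35 at or after Brass Overdub ends 12:50 → clear.
Rhythm Soundcheck: starts 14:45 at or after Brass Overdub ends 12:50 → clear.
Vocals Take: starts 17:35 at or after Brass Overdub ends 12:50 → clear.
Tech Session: starts 17:45 at or after Brass Overdub ends 12:50 → clear.
Brass Overdub overlaps Rhythm Run-through, Full Tracking.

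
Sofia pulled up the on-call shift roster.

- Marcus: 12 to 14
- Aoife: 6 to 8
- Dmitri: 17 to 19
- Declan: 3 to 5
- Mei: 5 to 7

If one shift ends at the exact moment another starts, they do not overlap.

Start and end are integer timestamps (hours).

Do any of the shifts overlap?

Yes

Two intervals overlap when each starts before the other ends.
Sorted by start: Declan, Mei, Aoife, Marcus, Dmitri.
Mei starts exactly when Declan ends (back-to-back, no overlap); Declan is clear from here.
Aoife starts before Mei ends → Mei and Aoife overlap.
That's a conflict, so the schedule is not conflict-free.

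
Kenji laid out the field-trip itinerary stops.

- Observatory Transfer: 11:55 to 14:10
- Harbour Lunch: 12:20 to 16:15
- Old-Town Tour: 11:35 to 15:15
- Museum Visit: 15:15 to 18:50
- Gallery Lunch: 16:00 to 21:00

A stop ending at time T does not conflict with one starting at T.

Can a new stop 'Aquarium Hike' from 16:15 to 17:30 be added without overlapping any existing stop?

Old-Town Tour: ends 15:15 at or before Aquarium Hike starts 16:15 → clear.
Observatory Transfer: ends 14:10 at or before Aquarium Hike starts 16:15 → clear.
Harbour Lunch: ends 16:15 at or before Aquarium Hike starts 16:15 → clear.
Museum Visit: starts 15:15 before Aquarium Hike ends 17:30, and ends 18:50 after Aquarium Hike starts 16:15 → overlap.
Gallery Lunch: starts 16:00 before Aquarium Hike ends 17:30, and ends 21:00 after Aquarium Hike starts 16:15 → overlap.
Aquarium Hike overlaps Museum Visit, Gallery Lunch.

No — it overlaps Gallery Lunch, Museum Visit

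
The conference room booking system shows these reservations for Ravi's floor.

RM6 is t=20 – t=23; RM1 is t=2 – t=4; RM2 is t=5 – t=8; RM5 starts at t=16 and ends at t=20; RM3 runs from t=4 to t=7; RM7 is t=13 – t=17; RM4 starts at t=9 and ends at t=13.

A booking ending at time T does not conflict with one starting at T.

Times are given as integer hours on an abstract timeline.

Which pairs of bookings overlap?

Sorted by start: RM1, RM3, RM2, RM4, RM7, RM5, RM6.
RM3 starts exactly when RM1 ends (back-to-back, no overlap); RM1 is clear from here.
RM2 starts before RM3 ends → RM3 and RM2 overlap.
RM4 starts after RM3 ends; RM3 is clear from here.
RM4 starts after RM2 ends; RM2 is clear from here.
RM7 starts exactly when RM4 ends (back-to-back, no overlap); RM4 is clear from here.
RM5 starts before RM7 ends → RM7 and RM5 overlap.
RM6 starts after RM7 ends.
RM6 starts exactly when RM5 ends (back-to-back, no overlap).

RM2 & RM3, RM5 & RM7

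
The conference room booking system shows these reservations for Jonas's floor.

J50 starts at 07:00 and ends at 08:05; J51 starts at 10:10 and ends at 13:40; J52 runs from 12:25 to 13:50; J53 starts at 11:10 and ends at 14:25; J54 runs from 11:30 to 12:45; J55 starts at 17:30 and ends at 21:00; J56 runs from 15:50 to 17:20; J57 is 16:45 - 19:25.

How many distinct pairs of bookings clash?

8

Sorted by start: J50, J51, J53, J54, J52, J56, J57, J55.
J51 starts after J50 ends, so nothing later overlaps J50 either.
J53 starts before J51 ends → J51 and J53 overlap.
J54 starts before J51 ends → J51 and J54 overlap.
J52 starts before J51 ends → J51 and J52 overlap.
J56 starts after J51 ends, so nothing later overlaps J51 either.
J54 starts before J53 ends → J53 and J54 overlap.
J52 starts before J53 ends → J53 and J52 overlap.
J56 starts after J53 ends, so nothing later overlaps J53 either.
J52 starts before J54 ends → J54 and J52 overlap.
J56 starts after J54 ends, so nothing later overlaps J54 either.
J56 starts after J52 ends, so nothing later overlaps J52 either.
J57 starts before J56 ends → J56 and J57 overlap.
J55 starts after J56 ends.
J55 starts before J57 ends → J57 and J55 overlap.
Overlapping pairs: J51 & J52, J51 & J53, J51 & J54, J52 & J53, J52 & J54, J53 & J54, J55 & J57, J56 & J57 — 8 in total.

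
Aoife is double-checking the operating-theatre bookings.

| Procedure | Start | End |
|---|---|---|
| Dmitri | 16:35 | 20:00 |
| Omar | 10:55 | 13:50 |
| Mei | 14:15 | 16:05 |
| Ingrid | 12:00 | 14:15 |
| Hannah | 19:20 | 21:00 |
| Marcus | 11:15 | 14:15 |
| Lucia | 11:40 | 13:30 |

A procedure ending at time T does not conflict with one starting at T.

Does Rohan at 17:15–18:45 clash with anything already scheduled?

Yes — it overlaps Dmitri

Omar: ends 13:50 at or before Rohan starts 17:15 → clear.
Marcus: ends 14:15 at or before Rohan starts 17:15 → clear.
Lucia: ends 13:30 at or before Rohan starts 17:15 → clear.
Ingrid: ends 14:15 at or before Rohan starts 17:15 → clear.
Mei: ends 16:05 at or before Rohan starts 17:15 → clear.
Dmitri: starts 16:35 before Rohan ends 18:45, and ends 20:00 after Rohan starts 17:15 → overlap.
Hannah: starts 19:20 at or after Rohan ends 18:45 → clear.
Rohan overlaps Dmitri.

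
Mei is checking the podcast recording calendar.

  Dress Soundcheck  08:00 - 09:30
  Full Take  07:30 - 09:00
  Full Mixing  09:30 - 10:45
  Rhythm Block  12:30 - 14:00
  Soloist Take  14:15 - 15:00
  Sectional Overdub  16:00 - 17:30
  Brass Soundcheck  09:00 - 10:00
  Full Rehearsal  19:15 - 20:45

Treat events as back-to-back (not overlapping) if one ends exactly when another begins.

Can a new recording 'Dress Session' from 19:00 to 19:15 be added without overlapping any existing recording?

Yes — the slot is free

Full Take: ends 09:00 at or before Dress Session starts 19:00 → clear.
Dress Soundcheck: ends 09:30 at or before Dress Session starts 19:00 → clear.
Brass Soundcheck: ends 10:00 at or before Dress Session starts 19:00 → clear.
Full Mixing: ends 10:45 at or before Dress Session starts 19:00 → clear.
Rhythm Block: ends 14:00 at or before Dress Session starts 19:00 → clear.
Soloist Take: ends 15:00 at or before Dress Session starts 19:00 → clear.
Sectional Overdub: ends 17:30 at or before Dress Session starts 19:00 → clear.
Full Rehearsal: starts 19:15 at or after Dress Session ends 19:15 → clear.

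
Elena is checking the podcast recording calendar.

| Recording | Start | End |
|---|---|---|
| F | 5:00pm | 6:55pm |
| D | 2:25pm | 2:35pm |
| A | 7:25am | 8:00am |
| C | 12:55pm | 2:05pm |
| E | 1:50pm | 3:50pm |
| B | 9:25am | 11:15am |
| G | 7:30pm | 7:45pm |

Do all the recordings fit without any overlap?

Sorted by start: A, B, C, E, D, F, G.
B starts after A ends, so nothing later overlaps A either.
C starts after B ends, so nothing later overlaps B either.
E starts before C ends → C and E overlap.
That's a conflict, so the schedule is not conflict-free.

No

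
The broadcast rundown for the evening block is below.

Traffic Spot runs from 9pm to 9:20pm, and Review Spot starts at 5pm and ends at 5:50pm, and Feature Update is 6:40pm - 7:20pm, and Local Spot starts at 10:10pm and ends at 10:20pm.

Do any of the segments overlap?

No

Sorted by start: Review Spot, Feature Update, Traffic Spot, Local Spot.
Feature Update starts after Review Spot ends; Review Spot is clear from here.
Traffic Spot starts after Feature Update ends; Feature Update is clear from here.
Local Spot starts after Traffic Spot ends.
Every pair is clear; the schedule has no overlaps.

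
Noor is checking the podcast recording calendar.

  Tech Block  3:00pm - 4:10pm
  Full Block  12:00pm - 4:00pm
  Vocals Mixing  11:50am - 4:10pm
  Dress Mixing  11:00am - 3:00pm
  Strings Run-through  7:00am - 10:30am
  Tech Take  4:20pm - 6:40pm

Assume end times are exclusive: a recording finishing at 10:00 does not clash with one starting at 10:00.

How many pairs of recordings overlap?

Sorted by start: Strings Run-through, Dress Mixing, Vocals Mixing, Full Block, Tech Block, Tech Take.
Dress Mixing starts after Strings Run-through ends; Strings Run-through is clear from here.
Vocals Mixing starts before Dress Mixing ends → Dress Mixing and Vocals Mixing overlap.
Full Block starts before Dress Mixing ends → Dress Mixing and Full Block overlap.
Tech Block starts exactly when Dress Mixing ends (back-to-back, no overlap); Dress Mixing is clear from here.
Full Block starts before Vocals Mixing ends → Vocals Mixing and Full Block overlap.
Tech Block starts before Vocals Mixing ends → Vocals Mixing and Tech Block overlap.
Tech Take starts after Vocals Mixing ends.
Tech Block starts before Full Block ends → Full Block and Tech Block overlap.
Tech Take starts after Full Block ends.
Tech Take starts after Tech Block ends.
Overlapping pairs: Dress Mixing & Full Block, Dress Mixing & Vocals Mixing, Full Block & Tech Block, Full Block & Vocals Mixing, Tech Block & Vocals Mixing — 5 in total.

5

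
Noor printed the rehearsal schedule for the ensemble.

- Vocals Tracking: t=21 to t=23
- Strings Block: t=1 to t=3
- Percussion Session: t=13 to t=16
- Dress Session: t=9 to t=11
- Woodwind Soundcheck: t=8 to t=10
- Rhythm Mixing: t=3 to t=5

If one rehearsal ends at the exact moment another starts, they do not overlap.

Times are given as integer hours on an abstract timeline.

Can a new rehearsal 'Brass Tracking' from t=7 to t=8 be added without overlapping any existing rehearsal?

Yes — the slot is free

Strings Block: ends t=3 at or before Brass Tracking starts t=7 → clear.
Rhythm Mixing: ends t=5 at or before Brass Tracking starts t=7 → clear.
Woodwind Soundcheck: starts t=8 at or after Brass Tracking ends t=8 → clear.
Dress Session: starts t=9 at or after Brass Tracking ends t=8 → clear.
Percussion Session: starts t=13 at or after Brass Tracking ends t=8 → clear.
Vocals Tracking: starts t=21 at or after Brass Tracking ends t=8 → clear.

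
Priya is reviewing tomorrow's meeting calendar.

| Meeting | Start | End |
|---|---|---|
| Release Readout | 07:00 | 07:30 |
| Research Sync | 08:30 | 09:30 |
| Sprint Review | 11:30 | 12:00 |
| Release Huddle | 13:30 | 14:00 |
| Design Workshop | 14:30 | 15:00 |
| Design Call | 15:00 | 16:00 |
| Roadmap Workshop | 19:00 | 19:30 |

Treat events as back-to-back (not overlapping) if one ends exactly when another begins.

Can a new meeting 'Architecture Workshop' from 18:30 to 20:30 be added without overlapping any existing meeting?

Release Readout: ends 07:30 at or before Architecture Workshop starts 18:30 → clear.
Research Sync: ends 09:30 at or before Architecture Workshop starts 18:30 → clear.
Sprint Review: ends 12:00 at or before Architecture Workshop starts 18:30 → clear.
Release Huddle: ends 14:00 at or before Architecture Workshop starts 18:30 → clear.
Design Workshop: ends 15:00 at or before Architecture Workshop starts 18:30 → clear.
Design Call: ends 16:00 at or before Architecture Workshop starts 18:30 → clear.
Roadmap Workshop: starts 19:00 before Architecture Workshop ends 20:30, and ends 19:30 after Architecture Workshop starts 18:30 → overlap.
Architecture Workshop overlaps Roadmap Workshop.

No — it overlaps Roadmap Workshop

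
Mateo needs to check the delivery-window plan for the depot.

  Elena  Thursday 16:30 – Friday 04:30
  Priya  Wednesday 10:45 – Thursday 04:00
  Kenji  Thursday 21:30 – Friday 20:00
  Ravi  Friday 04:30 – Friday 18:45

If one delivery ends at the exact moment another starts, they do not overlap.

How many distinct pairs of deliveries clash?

Check each pair: they overlap iff neither finishes before the other starts.
Sorted by start: Priya, Elena, Kenji, Ravi.
Elena starts after Priya ends — done with Priya.
Kenji starts before Elena ends → Elena and Kenji overlap.
Ravi starts exactly when Elena ends (back-to-back, no overlap).
Ravi starts before Kenji ends → Kenji and Ravi overlap.
Overlapping pairs: Elena & Kenji, Kenji & Ravi — 2 in total.

2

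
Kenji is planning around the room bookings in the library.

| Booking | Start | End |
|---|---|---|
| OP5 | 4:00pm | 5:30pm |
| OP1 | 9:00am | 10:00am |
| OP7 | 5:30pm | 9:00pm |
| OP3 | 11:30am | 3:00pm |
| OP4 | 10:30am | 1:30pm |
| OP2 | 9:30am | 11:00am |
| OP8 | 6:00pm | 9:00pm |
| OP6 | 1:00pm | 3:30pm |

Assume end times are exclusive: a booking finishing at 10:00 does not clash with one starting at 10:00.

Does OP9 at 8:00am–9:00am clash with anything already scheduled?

OP1: starts 9:00am at or after OP9 ends 9:00am → clear.
OP2: starts 9:30am at or after OP9 ends 9:00am → clear.
OP4: starts 10:30am at or after OP9 ends 9:00am → clear.
OP3: starts 11:30am at or after OP9 ends 9:00am → clear.
OP6: starts 1:00pm at or after OP9 ends 9:00am → clear.
OP5: starts 4:00pm at or after OP9 ends 9:00am → clear.
OP7: starts 5:30pm at or after OP9 ends 9:00am → clear.
OP8: starts 6:00pm at or after OP9 ends 9:00am → clear.

No — it doesn't clash with anything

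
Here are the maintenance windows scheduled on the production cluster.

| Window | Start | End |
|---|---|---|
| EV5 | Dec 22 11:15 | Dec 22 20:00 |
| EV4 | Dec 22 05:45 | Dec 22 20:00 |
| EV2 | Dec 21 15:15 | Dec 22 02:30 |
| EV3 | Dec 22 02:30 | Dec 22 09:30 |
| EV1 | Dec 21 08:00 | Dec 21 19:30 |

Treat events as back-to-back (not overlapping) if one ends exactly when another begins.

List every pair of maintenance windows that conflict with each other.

Sorted by start: EV1, EV2, EV3, EV4, EV5.
EV2 starts before EV1 ends → EV1 and EV2 overlap.
EV3 starts after EV1 ends, so EV1 has no further overlaps.
EV3 starts exactly when EV2 ends (back-to-back, no overlap), so EV2 has no further overlaps.
EV4 starts before EV3 ends → EV3 and EV4 overlap.
EV5 starts after EV3 ends.
EV5 starts before EV4 ends → EV4 and EV5 overlap.

EV1 & EV2, EV3 & EV4, EV4 & EV5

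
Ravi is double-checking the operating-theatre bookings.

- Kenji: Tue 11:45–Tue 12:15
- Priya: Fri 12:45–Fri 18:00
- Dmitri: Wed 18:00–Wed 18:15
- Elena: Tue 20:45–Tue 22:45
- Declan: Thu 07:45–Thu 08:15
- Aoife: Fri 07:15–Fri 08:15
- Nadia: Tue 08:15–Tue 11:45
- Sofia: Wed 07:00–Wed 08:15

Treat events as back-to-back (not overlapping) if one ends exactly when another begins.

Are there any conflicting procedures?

Sorted by start: Nadia, Kenji, Elena, Sofia, Dmitri, Declan, Aoife, Priya.
Kenji starts exactly when Nadia ends (back-to-back, no overlap), so nothing later overlaps Nadia either.
Elena starts after Kenji ends, so nothing later overlaps Kenji either.
Sofia starts after Elena ends, so nothing later overlaps Elena either.
Dmitri starts after Sofia ends, so nothing later overlaps Sofia either.
Declan starts after Dmitri ends, so nothing later overlaps Dmitri either.
Aoife starts after Declan ends, so nothing later overlaps Declan either.
Priya starts after Aoife ends.
Every pair is clear; the schedule has no overlaps.

No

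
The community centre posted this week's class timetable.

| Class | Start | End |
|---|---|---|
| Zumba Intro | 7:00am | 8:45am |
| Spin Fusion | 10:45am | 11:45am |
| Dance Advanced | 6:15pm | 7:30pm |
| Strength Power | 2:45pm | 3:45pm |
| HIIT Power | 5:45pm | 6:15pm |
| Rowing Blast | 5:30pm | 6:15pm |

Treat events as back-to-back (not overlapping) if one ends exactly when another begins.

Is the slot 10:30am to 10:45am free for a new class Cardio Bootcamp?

Zumba Intro: ends 8:45am at or before Cardio Bootcamp starts 10:30am → clear.
Spin Fusion: starts 10:45am at or after Cardio Bootcamp ends 10:45am → clear.
Strength Power: starts 2:45pm at or after Cardio Bootcamp ends 10:45am → clear.
Rowing Blast: starts 5:30pm at or after Cardio Bootcamp ends 10:45am → clear.
HIIT Power: starts 5:45pm at or after Cardio Bootcamp ends 10:45am → clear.
Dance Advanced: starts 6:15pm at or after Cardio Bootcamp ends 10:45am → clear.

Yes — the slot is free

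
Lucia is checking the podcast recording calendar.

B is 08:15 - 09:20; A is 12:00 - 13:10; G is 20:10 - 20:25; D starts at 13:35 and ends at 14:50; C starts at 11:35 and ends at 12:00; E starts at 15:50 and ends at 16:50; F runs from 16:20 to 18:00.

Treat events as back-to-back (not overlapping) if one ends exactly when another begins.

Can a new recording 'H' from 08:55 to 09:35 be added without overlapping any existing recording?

No — it overlaps B

B: starts 08:15 before H ends 09:35, and ends 09:20 after H starts 08:55 → overlap.
C: starts 11:35 at or after H ends 09:35 → clear.
A: starts 12:00 at or after H ends 09:35 → clear.
D: starts 13:35 at or after H ends 09:35 → clear.
E: starts 15:50 at or after H ends 09:35 → clear.
F: starts 16:20 at or after H ends 09:35 → clear.
G: starts 20:10 at or after H ends 09:35 → clear.
H overlaps B.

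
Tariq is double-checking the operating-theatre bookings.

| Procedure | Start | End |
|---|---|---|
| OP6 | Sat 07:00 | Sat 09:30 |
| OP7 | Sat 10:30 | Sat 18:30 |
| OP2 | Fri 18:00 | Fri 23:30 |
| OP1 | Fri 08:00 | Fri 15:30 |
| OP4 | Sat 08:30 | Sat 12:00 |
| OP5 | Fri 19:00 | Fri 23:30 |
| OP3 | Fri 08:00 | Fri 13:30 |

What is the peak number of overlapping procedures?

Sweep the timeline, counting +1 at each start and −1 at each end (ends before starts at a tie):
Fri 08:00 start OP1 → 1
Fri 08:00 start OP3 → 2
Fri 13:30 end OP3 → 1
Fri 15:30 end OP1 → 0
Fri 18:00 start OP2 → 1
Fri 19:00 start OP5 → 2
Fri 23:30 end OP2 → 1
Fri 23:30 end OP5 → 0
Sat 07:00 start OP6 → 1
Sat 08:30 start OP4 → 2
Sat 09:30 end OP6 → 1
Sat 10:30 start OP7 → 2
Sat 12:00 end OP4 → 1
Sat 18:30 end OP7 → 0
Peak is 2, at Fri 08:00 (OP1, OP3).

2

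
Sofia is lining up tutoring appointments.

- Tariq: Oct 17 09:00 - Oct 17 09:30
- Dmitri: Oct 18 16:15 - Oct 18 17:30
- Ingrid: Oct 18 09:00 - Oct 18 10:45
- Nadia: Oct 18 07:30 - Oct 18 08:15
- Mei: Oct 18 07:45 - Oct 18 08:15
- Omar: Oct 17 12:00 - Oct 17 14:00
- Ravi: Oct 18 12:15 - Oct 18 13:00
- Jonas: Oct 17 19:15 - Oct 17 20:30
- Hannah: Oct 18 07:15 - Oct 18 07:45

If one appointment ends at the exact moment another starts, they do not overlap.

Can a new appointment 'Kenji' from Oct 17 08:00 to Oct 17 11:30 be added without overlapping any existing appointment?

Tariq: starts Oct 17 09:00 before Kenji ends Oct 17 11:30, and ends Oct 17 09:30 after Kenji starts Oct 17 08:00 → overlap.
Omar: starts Oct 17 12:00 at or after Kenji ends Oct 17 11:30 → clear.
Jonas: starts Oct 17 19:15 at or after Kenji ends Oct 17 11:30 → clear.
Hannah: starts Oct 18 07:15 at or after Kenji ends Oct 17 11:30 → clear.
Nadia: starts Oct 18 07:30 at or after Kenji ends Oct 17 11:30 → clear.
Mei: starts Oct 18 07:45 at or after Kenji ends Oct 17 11:30 → clear.
Ingrid: starts Oct 18 09:00 at or after Kenji ends Oct 17 11:30 → clear.
Ravi: starts Oct 18 12:15 at or after Kenji ends Oct 17 11:30 → clear.
Dmitri: starts Oct 18 16:15 at or after Kenji ends Oct 17 11:30 → clear.
Kenji overlaps Tariq.

No — it overlaps Tariq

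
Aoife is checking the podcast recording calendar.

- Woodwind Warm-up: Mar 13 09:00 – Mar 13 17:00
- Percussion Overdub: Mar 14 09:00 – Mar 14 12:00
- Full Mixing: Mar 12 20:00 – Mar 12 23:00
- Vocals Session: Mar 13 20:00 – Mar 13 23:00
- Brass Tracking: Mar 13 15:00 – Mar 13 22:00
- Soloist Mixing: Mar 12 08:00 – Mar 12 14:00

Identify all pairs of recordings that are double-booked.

Brass Tracking & Vocals Session, Brass Tracking & Woodwind Warm-up

Check each pair: they overlap iff neither finishes before the other starts.
Sorted by start: Soloist Mixing, Full Mixing, Woodwind Warm-up, Brass Tracking, Vocals Session, Percussion Overdub.
Full Mixing starts after Soloist Mixing ends, so Soloist Mixing has no further overlaps.
Woodwind Warm-up starts after Full Mixing ends, so Full Mixing has no further overlaps.
Brass Tracking starts before Woodwind Warm-up ends → Woodwind Warm-up and Brass Tracking overlap.
Vocals Session starts after Woodwind Warm-up ends, so Woodwind Warm-up has no further overlaps.
Vocals Session starts before Brass Tracking ends → Brass Tracking and Vocals Session overlap.
Percussion Overdub starts after Brass Tracking ends.
Percussion Overdub starts after Vocals Session ends.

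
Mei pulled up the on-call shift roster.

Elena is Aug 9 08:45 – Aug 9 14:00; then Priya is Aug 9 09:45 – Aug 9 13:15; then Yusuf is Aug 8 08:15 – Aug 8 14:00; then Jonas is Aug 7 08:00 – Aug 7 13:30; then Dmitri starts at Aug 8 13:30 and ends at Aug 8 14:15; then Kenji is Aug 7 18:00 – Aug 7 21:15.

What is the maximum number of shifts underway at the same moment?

2

Walk through starts and ends in time order (an end at T is processed before a start at T):
Aug 7 08:00 start Jonas → 1
Aug 7 13:30 end Jonas → 0
Aug 7 18:00 start Kenji → 1
Aug 7 21:15 end Kenji → 0
Aug 8 08:15 start Yusuf → 1
Aug 8 13:30 start Dmitri → 2
Aug 8 14:00 end Yusuf → 1
Aug 8 14:15 end Dmitri → 0
Aug 9 08:45 start Elena → 1
Aug 9 09:45 start Priya → 2
Aug 9 13:15 end Priya → 1
Aug 9 14:00 end Elena → 0
Peak is 2, at Aug 8 13:30 (Dmitri, Yusuf).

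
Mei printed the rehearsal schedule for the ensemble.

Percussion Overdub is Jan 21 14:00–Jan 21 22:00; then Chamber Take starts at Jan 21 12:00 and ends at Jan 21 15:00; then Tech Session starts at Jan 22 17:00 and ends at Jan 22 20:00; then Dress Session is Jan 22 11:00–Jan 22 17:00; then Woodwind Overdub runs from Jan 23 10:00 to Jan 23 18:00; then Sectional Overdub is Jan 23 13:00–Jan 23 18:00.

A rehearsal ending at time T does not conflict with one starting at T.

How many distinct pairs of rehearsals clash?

Sorted by start: Chamber Take, Percussion Overdub, Dress Session, Tech Session, Woodwind Overdub, Sectional Overdub.
Percussion Overdub starts before Chamber Take ends → Chamber Take and Percussion Overdub overlap.
Dress Session starts after Chamber Take ends — done with Chamber Take.
Dress Session starts after Percussion Overdub ends — done with Percussion Overdub.
Tech Session starts exactly when Dress Session ends (back-to-back, no overlap) — done with Dress Session.
Woodwind Overdub starts after Tech Session ends — done with Tech Session.
Sectional Overdub starts before Woodwind Overdub ends → Woodwind Overdub and Sectional Overdub overlap.
Overlapping pairs: Chamber Take & Percussion Overdub, Sectional Overdub & Woodwind Overdub — 2 in total.

2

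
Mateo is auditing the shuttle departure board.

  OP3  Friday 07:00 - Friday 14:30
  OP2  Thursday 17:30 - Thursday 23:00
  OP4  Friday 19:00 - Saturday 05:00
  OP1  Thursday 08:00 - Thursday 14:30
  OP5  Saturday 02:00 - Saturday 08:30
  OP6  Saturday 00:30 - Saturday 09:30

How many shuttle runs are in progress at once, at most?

Sweep the timeline, counting +1 at each start and −1 at each end (ends before starts at a tie):
Thursday 08:00 start OP1 → 1
Thursday 14:30 end OP1 → 0
Thursday 17:30 start OP2 → 1
Thursday 23:00 end OP2 → 0
Friday 07:00 start OP3 → 1
Friday 14:30 end OP3 → 0
Friday 19:00 start OP4 → 1
Saturday 00:30 start OP6 → 2
Saturday 02:00 start OP5 → 3
Saturday 05:00 end OP4 → 2
Saturday 08:30 end OP5 → 1
Saturday 09:30 end OP6 → 0
Peak is 3, at Saturday 02:00 (OP4, OP5, OP6).

3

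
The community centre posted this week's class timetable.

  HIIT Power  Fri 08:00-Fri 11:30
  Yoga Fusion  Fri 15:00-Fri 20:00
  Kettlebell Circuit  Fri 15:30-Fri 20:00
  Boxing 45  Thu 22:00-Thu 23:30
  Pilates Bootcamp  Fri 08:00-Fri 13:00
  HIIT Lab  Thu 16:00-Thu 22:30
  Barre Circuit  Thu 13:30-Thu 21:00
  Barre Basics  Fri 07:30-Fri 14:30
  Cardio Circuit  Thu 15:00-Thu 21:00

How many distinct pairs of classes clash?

Two intervals overlap when each starts before the other ends.
Sorted by start: Barre Circuit, Cardio Circuit, HIIT Lab, Boxing 45, Barre Basics, Pilates Bootcamp, HIIT Power, Yoga Fusion, Kettlebell Circuit.
Cardio Circuit starts before Barre Circuit ends → Barre Circuit and Cardio Circuit overlap.
HIIT Lab starts before Barre Circuit ends → Barre Circuit and HIIT Lab overlap.
Boxing 45 starts after Barre Circuit ends; Barre Circuit is clear from here.
HIIT Lab starts before Cardio Circuit ends → Cardio Circuit and HIIT Lab overlap.
Boxing 45 starts after Cardio Circuit ends; Cardio Circuit is clear from here.
Boxing 45 starts before HIIT Lab ends → HIIT Lab and Boxing 45 overlap.
Barre Basics starts after HIIT Lab ends; HIIT Lab is clear from here.
Barre Basics starts after Boxing 45 ends; Boxing 45 is clear from here.
Pilates Bootcamp starts before Barre Basics ends → Barre Basics and Pilates Bootcamp overlap.
HIIT Power starts before Barre Basics ends → Barre Basics and HIIT Power overlap.
Yoga Fusion starts after Barre Basics ends; Barre Basics is clear from here.
HIIT Power starts before Pilates Bootcamp ends → Pilates Bootcamp and HIIT Power overlap.
Yoga Fusion starts after Pilates Bootcamp ends; Pilates Bootcamp is clear from here.
Yoga Fusion starts after HIIT Power ends; HIIT Power is clear from here.
Kettlebell Circuit starts before Yoga Fusion ends → Yoga Fusion and Kettlebell Circuit overlap.
Overlapping pairs: Barre Basics & HIIT Power, Barre Basics & Pilates Bootcamp, Barre Circuit & Cardio Circuit, Barre Circuit & HIIT Lab, Boxing 45 & HIIT Lab, Cardio Circuit & HIIT Lab, HIIT Power & Pilates Bootcamp, Kettlebell Circuit & Yoga Fusion — 8 in total.

8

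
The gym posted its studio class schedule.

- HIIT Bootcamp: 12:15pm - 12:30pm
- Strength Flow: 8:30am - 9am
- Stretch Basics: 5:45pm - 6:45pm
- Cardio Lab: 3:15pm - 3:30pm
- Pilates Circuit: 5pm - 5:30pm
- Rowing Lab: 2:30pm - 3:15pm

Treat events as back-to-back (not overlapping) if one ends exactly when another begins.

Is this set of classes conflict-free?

Yes

Two intervals overlap when each starts before the other ends.
Sorted by start: Strength Flow, HIIT Bootcamp, Rowing Lab, Cardio Lab, Pilates Circuit, Stretch Basics.
HIIT Bootcamp starts after Strength Flow ends; Strength Flow is clear from here.
Rowing Lab starts after HIIT Bootcamp ends; HIIT Bootcamp is clear from here.
Cardio Lab starts exactly when Rowing Lab ends (back-to-back, no overlap); Rowing Lab is clear from here.
Pilates Circuit starts after Cardio Lab ends; Cardio Lab is clear from here.
Stretch Basics starts after Pilates Circuit ends.
Every pair is clear; the schedule has no overlaps.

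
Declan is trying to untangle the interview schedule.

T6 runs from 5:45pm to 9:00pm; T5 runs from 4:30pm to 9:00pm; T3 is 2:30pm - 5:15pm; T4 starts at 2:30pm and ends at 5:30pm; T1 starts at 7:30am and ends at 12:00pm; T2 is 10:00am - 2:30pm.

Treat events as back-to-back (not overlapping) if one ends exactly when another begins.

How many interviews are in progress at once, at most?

3

Walk through starts and ends in time order (an end at T is processed before a start at T):
7:30am start T1 → 1
10:00am start T2 → 2
12:00pm end T1 → 1
2:30pm end T2 → 0
2:30pm start T3 → 1
2:30pm start T4 → 2
4:30pm start T5 → 3
5:15pm end T3 → 2
5:30pm end T4 → 1
5:45pm start T6 → 2
9:00pm end T5 → 1
9:00pm end T6 → 0
Peak is 3, at 4:30pm (T3, T4, T5).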